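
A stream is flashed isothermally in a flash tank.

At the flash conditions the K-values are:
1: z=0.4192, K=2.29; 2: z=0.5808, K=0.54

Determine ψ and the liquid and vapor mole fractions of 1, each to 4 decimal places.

ψ = 0.4611, x_1 = 0.2629, y_1 = 0.6019

Binary case is linear: z₁(K₁−1)(1+ψ(K₂−1)) + z₂(K₂−1)(1+ψ(K₁−1)) = 0
⇒ ψ = [z₁(K₁−1)+z₂(K₂−1)] / [−(K₁−1)(K₂−1)] = 0.27360/0.59340 = 0.4611
Compositions from xᵢ = zᵢ/(1+ψ(Kᵢ−1)), yᵢ = Kᵢxᵢ:
  1: x = 0.2629, y = 0.6019
  2: x = 0.7371, y = 0.3981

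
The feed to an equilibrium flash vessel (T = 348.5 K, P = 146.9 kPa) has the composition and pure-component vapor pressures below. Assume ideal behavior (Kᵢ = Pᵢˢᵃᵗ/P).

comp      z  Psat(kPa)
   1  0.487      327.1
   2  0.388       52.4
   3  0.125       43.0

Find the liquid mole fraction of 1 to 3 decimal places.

Raoult's law: Kᵢ = Pᵢˢᵃᵗ/P = Pᵢˢᵃᵗ/146.9.
  K_1 = 327.1/146.9 = 2.22668, K_2 = 52.4/146.9 = 0.35671, K_3 = 43.0/146.9 = 0.29272
Iterate (Newton) starting at V/F = 0.42:
  V/F = 0.420: g = -0.0735, g' = -0.747 → V/F = 0.322
  V/F = 0.322: g = -0.0008, g' = -0.737 → V/F = 0.321
Converged at V/F = 0.321.
Compositions from xᵢ = zᵢ/(1+V/F(Kᵢ−1)), yᵢ = Kᵢxᵢ:
  1: x = 0.350, y = 0.778
  2: x = 0.489, y = 0.174
  3: x = 0.162, y = 0.047

x_1 = 0.350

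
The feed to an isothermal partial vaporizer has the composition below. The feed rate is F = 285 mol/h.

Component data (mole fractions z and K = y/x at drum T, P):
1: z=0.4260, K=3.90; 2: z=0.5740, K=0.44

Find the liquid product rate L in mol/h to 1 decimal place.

L = 124.6 mol/h

Binary case is linear: z₁(K₁−1)(1+β(K₂−1)) + z₂(K₂−1)(1+β(K₁−1)) = 0
⇒ β = [z₁(K₁−1)+z₂(K₂−1)] / [−(K₁−1)(K₂−1)] = 0.91396/1.62400 = 0.5628
Then V = β·F = 0.5628·285 = 160.4 mol/h and L = F − V = 124.6 mol/h.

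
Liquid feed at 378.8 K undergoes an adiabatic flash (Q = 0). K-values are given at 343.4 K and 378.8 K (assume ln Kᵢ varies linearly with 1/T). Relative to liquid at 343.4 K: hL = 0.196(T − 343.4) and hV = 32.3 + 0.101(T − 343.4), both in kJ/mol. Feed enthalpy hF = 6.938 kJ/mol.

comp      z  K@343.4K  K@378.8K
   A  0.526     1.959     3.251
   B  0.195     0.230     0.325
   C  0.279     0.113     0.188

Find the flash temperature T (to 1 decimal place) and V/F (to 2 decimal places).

Adiabatic flash: solve Rachford–Rice at each trial T, then check hF = ψ·hV(T) + (1−ψ)·hL(T).
  T = 343.4 K: K = (1.959, 0.230, 0.113), RR gives ψ = 0.132, H_out = 4.277 kJ/mol
  T = 378.8 K: K = (3.251, 0.325, 0.188), RR gives ψ = 0.482, H_out = 20.898 kJ/mol
  T = 361.1 K: K = (2.555, 0.276, 0.148), RR gives ψ = 0.351, H_out = 14.228 kJ/mol
  T = 352.2 K: K = (2.243, 0.252, 0.129), RR gives ψ = 0.259, H_out = 9.881 kJ/mol
  T = 347.8 K: K = (2.098, 0.241, 0.121), RR gives ψ = 0.202, H_out = 7.294 kJ/mol
  T = 345.6 K: K = (2.028, 0.235, 0.117), RR gives ψ = 0.169, H_out = 5.848 kJ/mol
  T = 346.7 K: K = (2.063, 0.238, 0.119), RR gives ψ = 0.186, H_out = 6.586 kJ/mol
Linear interpolation between T = 346.7 (H_out = 6.586) and T = 347.8 (H_out = 7.294) on hF = 6.938 gives T ≈ 347.2 K, at which ψ = 0.19.

T = 347.2 K, V/F = 0.19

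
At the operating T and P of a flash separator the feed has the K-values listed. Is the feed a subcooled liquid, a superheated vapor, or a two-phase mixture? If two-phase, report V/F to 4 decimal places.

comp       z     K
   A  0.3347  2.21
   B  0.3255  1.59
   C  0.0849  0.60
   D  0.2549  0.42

ΣzᵢKᵢ = 1.4152; Σzᵢ/Kᵢ = 1.1046.
Both exceed 1, so a two-phase solution exists.
Iterate (Newton) starting at ψ = 0.62:
  ψ = 0.6200: g = 0.09599, g' = -0.4538 → ψ = 0.8315
  ψ = 0.8315: g = -0.00573, g' = -0.5232 → ψ = 0.8206
  ψ = 0.8206: g = -0.00003, g' = -0.5171 → ψ = 0.8205
Converged at ψ = 0.8205.

two-phase, V/F = 0.8205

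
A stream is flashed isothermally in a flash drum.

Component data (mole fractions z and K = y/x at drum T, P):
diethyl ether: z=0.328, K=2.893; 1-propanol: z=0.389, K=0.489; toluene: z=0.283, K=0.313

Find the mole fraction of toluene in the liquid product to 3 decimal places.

x_toluene = 0.329

Material balance + equilibrium reduce to Σ zᵢ(Kᵢ−1)/(1+β(Kᵢ−1)) = 0.
Feasibility: ΣzᵢKᵢ = 1.228, Σzᵢ/Kᵢ = 1.813 — both > 1, two phases present.
Iterate (Newton) starting at β = 0.7:
  β = 0.700: g = -0.4170, g' = -0.959 → β = 0.265
  β = 0.265: g = -0.0544, g' = -0.856 → β = 0.202
  β = 0.202: g = 0.0019, g' = -0.922 → β = 0.204
Converged at β = 0.204.
Compositions from xᵢ = zᵢ/(1+β(Kᵢ−1)), yᵢ = Kᵢxᵢ:
  diethyl ether: x = 0.237, y = 0.685
  1-propanol: x = 0.434, y = 0.212
  toluene: x = 0.329, y = 0.103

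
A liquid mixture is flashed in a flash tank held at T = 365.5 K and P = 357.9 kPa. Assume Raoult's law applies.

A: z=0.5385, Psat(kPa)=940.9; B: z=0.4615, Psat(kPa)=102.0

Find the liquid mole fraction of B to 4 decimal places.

Raoult's law: Kᵢ = Pᵢˢᵃᵗ/P = Pᵢˢᵃᵗ/357.9.
  K_A = 940.9/357.9 = 2.628947, K_B = 102.0/357.9 = 0.284996
Rachford–Rice: g(ψ) = Σ zᵢ(Kᵢ−1)/(1+ψ(Kᵢ−1)) = 0.
Feasibility: ΣzᵢKᵢ = 1.5472, Σzᵢ/Kᵢ = 1.8242 — both > 1, two phases present.
Binary case is linear: z₁(K₁−1)(1+ψ(K₂−1)) + z₂(K₂−1)(1+ψ(K₁−1)) = 0
⇒ ψ = [z₁(K₁−1)+z₂(K₂−1)] / [−(K₁−1)(K₂−1)] = 0.54721/1.16470 = 0.4698
Compositions from xᵢ = zᵢ/(1+ψ(Kᵢ−1)), yᵢ = Kᵢxᵢ:
  A: x = 0.3050, y = 0.8019
  B: x = 0.6950, y = 0.1981

x_B = 0.6950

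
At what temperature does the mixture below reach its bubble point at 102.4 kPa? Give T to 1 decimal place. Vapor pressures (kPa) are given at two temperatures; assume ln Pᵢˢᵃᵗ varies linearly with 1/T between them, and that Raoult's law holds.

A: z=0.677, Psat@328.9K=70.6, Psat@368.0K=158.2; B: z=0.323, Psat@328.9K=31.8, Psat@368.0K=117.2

T = 352.3 K

Bubble-point temperature: ΣzᵢPᵢˢᵃᵗ(T) = P. Interpolate ln Pᵢˢᵃᵗ = aᵢ + bᵢ/T.
  T = 328.9 K: ΣzᵢPᵢˢᵃᵗ = 58.07 kPa
  T = 368.0 K: ΣzᵢPᵢˢᵃᵗ = 144.96 kPa
  T = 348.4 K: ΣzᵢPᵢˢᵃᵗ = 93.53 kPa
  T = 358.2 K: ΣzᵢPᵢˢᵃᵗ = 116.99 kPa
  T = 353.3 K: ΣzᵢPᵢˢᵃᵗ = 104.73 kPa
  T = 350.9 K: ΣzᵢPᵢˢᵃᵗ = 99.12 kPa
Interpolating between 350.9 K and 353.3 K gives T ≈ 352.3 K.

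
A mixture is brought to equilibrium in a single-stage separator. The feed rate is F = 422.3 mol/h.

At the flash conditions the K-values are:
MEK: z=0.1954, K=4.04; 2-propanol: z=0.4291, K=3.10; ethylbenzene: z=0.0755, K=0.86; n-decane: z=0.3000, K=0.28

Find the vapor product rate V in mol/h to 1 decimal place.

Rachford–Rice: g(β) = Σ zᵢ(Kᵢ−1)/(1+β(Kᵢ−1)) = 0.
Feasibility: ΣzᵢKᵢ = 2.2686, Σzᵢ/Kᵢ = 1.3460 — both > 1, two phases present.
Newton–Raphson from β = 0.34:
  β = 0.3400: g = 0.52072, g' = -1.3551 → β = 0.7243
  β = 0.7243: g = 0.07983, g' = -1.1549 → β = 0.7934
  β = 0.7934: g = -0.00358, g' = -1.2692 → β = 0.7906
Converged at β = 0.7906.
Then V = β·F = 0.7906·422.3 = 333.9 mol/h and L = F − V = 88.4 mol/h.

V = 333.9 mol/h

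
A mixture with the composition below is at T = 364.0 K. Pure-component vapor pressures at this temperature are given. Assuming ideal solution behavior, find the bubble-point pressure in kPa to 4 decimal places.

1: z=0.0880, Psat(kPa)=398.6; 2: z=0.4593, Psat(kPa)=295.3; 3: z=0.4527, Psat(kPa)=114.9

At the bubble point ψ → 0, so ΣzᵢKᵢ = 1 with Kᵢ = Pᵢˢᵃᵗ/P ⇒ P = ΣzᵢPᵢˢᵃᵗ.
P = 0.0880·398.6 + 0.4593·295.3 + 0.4527·114.9 = 222.7233 kPa

Pbub = 222.7233 kPa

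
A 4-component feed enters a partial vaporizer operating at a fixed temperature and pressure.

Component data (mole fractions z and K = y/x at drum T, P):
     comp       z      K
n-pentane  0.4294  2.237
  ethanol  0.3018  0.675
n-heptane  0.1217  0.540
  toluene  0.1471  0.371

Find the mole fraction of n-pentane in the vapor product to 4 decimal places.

Let ψ = V/F and solve Σ zᵢ(Kᵢ−1)/(1+ψ(Kᵢ−1)) = 0.
Feasibility: ΣzᵢKᵢ = 1.2846, Σzᵢ/Kᵢ = 1.2609 — both > 1, two phases present.
Iterate (Newton) starting at ψ = 0.5:
  ψ = 0.5000: g = 0.00339, g' = -0.4636 → ψ = 0.5073
Converged at ψ = 0.5073.
Compositions from xᵢ = zᵢ/(1+ψ(Kᵢ−1)), yᵢ = Kᵢxᵢ:
  n-pentane: x = 0.2638, y = 0.5902
  ethanol: x = 0.3614, y = 0.2439
  n-heptane: x = 0.1587, y = 0.0857
  toluene: x = 0.2160, y = 0.0802

y_n-pentane = 0.5902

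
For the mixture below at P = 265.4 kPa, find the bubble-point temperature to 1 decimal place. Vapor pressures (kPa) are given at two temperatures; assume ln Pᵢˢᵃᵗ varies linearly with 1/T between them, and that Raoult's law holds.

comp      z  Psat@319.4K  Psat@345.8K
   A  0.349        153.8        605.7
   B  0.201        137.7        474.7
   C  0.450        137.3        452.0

T = 331.7 K

Bubble-point temperature: ΣzᵢPᵢˢᵃᵗ(T) = P. Interpolate ln Pᵢˢᵃᵗ = aᵢ + bᵢ/T.
  T = 319.4 K: ΣzᵢPᵢˢᵃᵗ = 143.14 kPa
  T = 345.8 K: ΣzᵢPᵢˢᵃᵗ = 510.20 kPa
  T = 332.6 K: ΣzᵢPᵢˢᵃᵗ = 276.91 kPa
  T = 326.0 K: ΣzᵢPᵢˢᵃᵗ = 200.38 kPa
  T = 329.3 K: ΣzᵢPᵢˢᵃᵗ = 235.93 kPa
  T = 331.0 K: ΣzᵢPᵢˢᵃᵗ = 256.32 kPa
Interpolating between 331.0 K and 332.6 K gives T ≈ 331.7 K.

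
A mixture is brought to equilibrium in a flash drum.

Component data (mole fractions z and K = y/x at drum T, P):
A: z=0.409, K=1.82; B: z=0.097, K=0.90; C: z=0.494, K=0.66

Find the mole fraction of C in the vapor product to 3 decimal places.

Rachford–Rice: g(β) = Σ zᵢ(Kᵢ−1)/(1+β(Kᵢ−1)) = 0.
Check two-phase: ΣzᵢKᵢ = 1.158 > 1 and Σzᵢ/Kᵢ = 1.081 > 1, so g(0) = 0.158 > 0 and g(1) = -0.081 < 0.
Newton–Raphson from β = 0.5:
  β = 0.500: g = 0.0253, g' = -0.222 → β = 0.614
  β = 0.614: g = 0.0005, g' = -0.214 → β = 0.616
Converged at β = 0.616.
Compositions from xᵢ = zᵢ/(1+β(Kᵢ−1)), yᵢ = Kᵢxᵢ:
  A: x = 0.272, y = 0.495
  B: x = 0.103, y = 0.093
  C: x = 0.625, y = 0.412

y_C = 0.412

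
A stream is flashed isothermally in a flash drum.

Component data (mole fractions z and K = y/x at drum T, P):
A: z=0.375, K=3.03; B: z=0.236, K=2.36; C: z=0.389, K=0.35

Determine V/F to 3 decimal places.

V/F = 0.716

Rachford–Rice: g(V/F) = Σ zᵢ(Kᵢ−1)/(1+V/F(Kᵢ−1)) = 0.
Check two-phase: ΣzᵢKᵢ = 1.829 > 1 and Σzᵢ/Kᵢ = 1.335 > 1, so g(0) = 0.829 > 0 and g(1) = -0.335 < 0.
Newton iteration, V/F⁰ = 0.46:
  V/F = 0.460: g = 0.2304, g' = -0.913 → V/F = 0.712
  V/F = 0.712: g = 0.0033, g' = -0.941 → V/F = 0.716
Converged at V/F = 0.716.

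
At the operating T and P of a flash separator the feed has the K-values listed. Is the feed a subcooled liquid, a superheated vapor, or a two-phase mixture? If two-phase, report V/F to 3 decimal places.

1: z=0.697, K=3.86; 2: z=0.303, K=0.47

ΣzᵢKᵢ = 2.833; Σzᵢ/Kᵢ = 0.825.
Since Σzᵢ/Kᵢ < 1 the mixture is above its dew point — single vapor phase.

superheated vapor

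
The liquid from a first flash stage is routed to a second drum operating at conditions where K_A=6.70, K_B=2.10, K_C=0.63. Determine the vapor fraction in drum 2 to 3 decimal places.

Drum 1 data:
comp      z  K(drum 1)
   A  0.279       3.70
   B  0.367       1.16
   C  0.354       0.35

V/F (drum 2) = 0.862

Drum 1:
Material balance + equilibrium reduce to Σ zᵢ(Kᵢ−1)/(1+ψ₁(Kᵢ−1)) = 0.
Check two-phase: ΣzᵢKᵢ = 1.582 > 1 and Σzᵢ/Kᵢ = 1.403 > 1, so g(0) = 0.582 > 0 and g(1) = -0.403 < 0.
Newton iteration, ψ₁⁰ = 0.62:
  ψ₁ = 0.620: g = -0.0503, g' = -0.712 → ψ₁ = 0.549
Converged at ψ₁ = 0.549.
Drum-1 compositions:
  A: x = 0.112, y = 0.416
  B: x = 0.337, y = 0.391
  C: x = 0.550, y = 0.193
Drum-2 feed = drum-1 liquid: z₂ = (0.1125, 0.3374, 0.5502).
Drum 2:
Let ψ₂ = V/F and solve Σ zᵢ(Kᵢ−1)/(1+ψ₂(Kᵢ−1)) = 0.
Check two-phase: ΣzᵢKᵢ = 1.809 > 1 and Σzᵢ/Kᵢ = 1.051 > 1, so g(0) = 0.809 > 0 and g(1) = -0.051 < 0.
Newton iteration, ψ₂⁰ = 0.5:
  ψ₂ = 0.500: g = 0.1562, g' = -0.530 → ψ₂ = 0.795
  ψ₂ = 0.795: g = 0.0256, g' = -0.387 → ψ₂ = 0.861
  ψ₂ = 0.861: g = 0.0004, g' = -0.375 → ψ₂ = 0.862
Converged at ψ₂ = 0.862.
  A: x = 0.019, y = 0.127
  B: x = 0.173, y = 0.364
  C: x = 0.808, y = 0.509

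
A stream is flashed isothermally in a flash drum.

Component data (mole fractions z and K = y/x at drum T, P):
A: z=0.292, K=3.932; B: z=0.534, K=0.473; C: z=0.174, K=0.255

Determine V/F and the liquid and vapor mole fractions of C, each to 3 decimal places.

Material balance + equilibrium reduce to Σ zᵢ(Kᵢ−1)/(1+V/F(Kᵢ−1)) = 0.
Feasibility: ΣzᵢKᵢ = 1.445, Σzᵢ/Kᵢ = 1.886 — both > 1, two phases present.
Newton–Raphson from V/F = 0.38:
  V/F = 0.380: g = -0.1278, g' = -0.981 → V/F = 0.250
  V/F = 0.250: g = 0.0108, g' = -1.179 → V/F = 0.259
Converged at V/F = 0.259.
Compositions from xᵢ = zᵢ/(1+V/F(Kᵢ−1)), yᵢ = Kᵢxᵢ:
  A: x = 0.166, y = 0.652
  B: x = 0.618, y = 0.293
  C: x = 0.216, y = 0.055

V/F = 0.259, x_C = 0.216, y_C = 0.055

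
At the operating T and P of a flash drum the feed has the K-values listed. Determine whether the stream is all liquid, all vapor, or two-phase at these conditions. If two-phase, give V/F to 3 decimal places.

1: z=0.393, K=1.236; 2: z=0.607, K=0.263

all liquid

ΣzᵢKᵢ = 0.645; Σzᵢ/Kᵢ = 2.626.
Since ΣzᵢKᵢ < 1 the mixture is below its bubble point — single liquid phase.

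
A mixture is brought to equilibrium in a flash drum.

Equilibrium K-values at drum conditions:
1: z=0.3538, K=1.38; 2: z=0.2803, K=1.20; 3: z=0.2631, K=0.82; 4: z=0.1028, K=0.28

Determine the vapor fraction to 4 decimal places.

Material balance + equilibrium reduce to Σ zᵢ(Kᵢ−1)/(1+ψ(Kᵢ−1)) = 0.
g(0) = ΣzᵢKᵢ − 1 = 0.0691 and g(1) = 1 − Σzᵢ/Kᵢ = -0.1780, so a root lies in (0, 1).
Newton–Raphson from ψ = 0.5:
  ψ = 0.5000: g = -0.00375, g' = -0.1857 → ψ = 0.4798
  ψ = 0.4798: g = -0.00005, g' = -0.1805 → ψ = 0.4795
Converged at ψ = 0.4795.

ψ = 0.4795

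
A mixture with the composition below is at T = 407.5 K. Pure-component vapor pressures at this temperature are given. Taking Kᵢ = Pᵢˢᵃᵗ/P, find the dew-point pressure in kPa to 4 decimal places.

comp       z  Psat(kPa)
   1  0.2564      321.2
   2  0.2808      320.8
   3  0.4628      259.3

At the dew point ψ → 1, so Σzᵢ/Kᵢ = 1 with Kᵢ = Pᵢˢᵃᵗ/P ⇒ 1/P = Σzᵢ/Pᵢˢᵃᵗ.
1/P = 0.2564/321.2 + 0.2808/320.8 + 0.4628/259.3 = 0.0034584 ⇒ P = 289.1533 kPa

Pdew = 289.1533 kPa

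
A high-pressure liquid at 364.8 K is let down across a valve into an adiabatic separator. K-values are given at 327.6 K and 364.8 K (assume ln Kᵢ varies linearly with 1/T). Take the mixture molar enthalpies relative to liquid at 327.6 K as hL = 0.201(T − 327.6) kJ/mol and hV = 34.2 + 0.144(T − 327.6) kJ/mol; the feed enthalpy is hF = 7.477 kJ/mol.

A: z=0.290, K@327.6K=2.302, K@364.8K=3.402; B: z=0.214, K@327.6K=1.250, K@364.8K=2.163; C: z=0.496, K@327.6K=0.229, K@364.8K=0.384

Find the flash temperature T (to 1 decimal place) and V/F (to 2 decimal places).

Adiabatic flash: solve Rachford–Rice at each trial T, then check hF = ψ·hV(T) + (1−ψ)·hL(T).
  T = 327.6 K: K = (2.302, 1.250, 0.229), RR gives ψ = 0.063, H_out = 2.141 kJ/mol
  T = 364.8 K: K = (3.402, 2.163, 0.384), RR gives ψ = 0.538, H_out = 24.736 kJ/mol
  T = 346.2 K: K = (2.828, 1.669, 0.301), RR gives ψ = 0.326, H_out = 14.557 kJ/mol
  T = 336.9 K: K = (2.559, 1.450, 0.263), RR gives ψ = 0.205, H_out = 8.788 kJ/mol
  T = 332.2 K: K = (2.427, 1.347, 0.246), RR gives ψ = 0.137, H_out = 5.564 kJ/mol
  T = 334.5 K: K = (2.491, 1.397, 0.254), RR gives ψ = 0.171, H_out = 7.173 kJ/mol
  T = 335.7 K: K = (2.525, 1.423, 0.259), RR gives ψ = 0.189, H_out = 7.988 kJ/mol
Linear interpolation between T = 334.5 (H_out = 7.173) and T = 335.7 (H_out = 7.988) on hF = 7.477 gives T ≈ 334.9 K, at which ψ = 0.18.

T = 334.9 K, V/F = 0.18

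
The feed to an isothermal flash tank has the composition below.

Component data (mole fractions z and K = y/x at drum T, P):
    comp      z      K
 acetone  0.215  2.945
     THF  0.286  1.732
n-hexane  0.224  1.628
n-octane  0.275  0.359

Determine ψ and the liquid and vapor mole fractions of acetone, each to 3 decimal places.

ψ = 0.838, x_acetone = 0.082, y_acetone = 0.241

Rachford–Rice: g(ψ) = Σ zᵢ(Kᵢ−1)/(1+ψ(Kᵢ−1)) = 0.
g(0) = ΣzᵢKᵢ − 1 = 0.592 and g(1) = 1 − Σzᵢ/Kᵢ = -0.142, so a root lies in (0, 1).
Newton iteration, ψ⁰ = 0.45:
  ψ = 0.450: g = 0.2424, g' = -0.595 → ψ = 0.858
  ψ = 0.858: g = -0.0146, g' = -0.767 → ψ = 0.838
Converged at ψ = 0.838.
Compositions from xᵢ = zᵢ/(1+ψ(Kᵢ−1)), yᵢ = Kᵢxᵢ:
  acetone: x = 0.082, y = 0.241
  THF: x = 0.177, y = 0.307
  n-hexane: x = 0.147, y = 0.239
  n-octane: x = 0.594, y = 0.213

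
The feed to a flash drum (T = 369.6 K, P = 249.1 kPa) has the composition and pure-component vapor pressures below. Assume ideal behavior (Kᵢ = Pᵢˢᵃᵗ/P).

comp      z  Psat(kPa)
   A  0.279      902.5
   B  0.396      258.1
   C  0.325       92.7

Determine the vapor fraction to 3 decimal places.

Raoult's law: Kᵢ = Pᵢˢᵃᵗ/P = Pᵢˢᵃᵗ/249.1.
  K_A = 902.5/249.1 = 3.62304, K_B = 258.1/249.1 = 1.03613, K_C = 92.7/249.1 = 0.37214
Rachford–Rice: g(ψ) = Σ zᵢ(Kᵢ−1)/(1+ψ(Kᵢ−1)) = 0.
g(0) = ΣzᵢKᵢ − 1 = 0.542 and g(1) = 1 − Σzᵢ/Kᵢ = -0.333, so a root lies in (0, 1).
Newton iteration, ψ⁰ = 0.45:
  ψ = 0.450: g = 0.0653, g' = -0.653 → ψ = 0.550
  ψ = 0.550: g = 0.0019, g' = -0.621 → ψ = 0.553
Converged at ψ = 0.553.

ψ = 0.553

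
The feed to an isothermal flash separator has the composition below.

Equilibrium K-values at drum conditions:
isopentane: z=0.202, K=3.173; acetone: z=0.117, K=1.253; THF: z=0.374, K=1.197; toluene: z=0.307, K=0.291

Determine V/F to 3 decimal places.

V/F = 0.444

Material balance + equilibrium reduce to Σ zᵢ(Kᵢ−1)/(1+V/F(Kᵢ−1)) = 0.
Feasibility: ΣzᵢKᵢ = 1.325, Σzᵢ/Kᵢ = 1.524 — both > 1, two phases present.
Newton iteration, V/F⁰ = 0.5:
  V/F = 0.500: g = -0.0335, g' = -0.607 → V/F = 0.445
  V/F = 0.445: g = -0.0004, g' = -0.594 → V/F = 0.444
Converged at V/F = 0.444.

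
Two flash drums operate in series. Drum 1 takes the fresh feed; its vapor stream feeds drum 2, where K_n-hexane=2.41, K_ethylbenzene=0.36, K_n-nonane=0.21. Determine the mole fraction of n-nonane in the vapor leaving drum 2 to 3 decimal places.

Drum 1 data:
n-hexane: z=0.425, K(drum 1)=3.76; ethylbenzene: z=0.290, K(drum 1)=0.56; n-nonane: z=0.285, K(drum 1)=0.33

Drum 1:
Rachford–Rice: g(ψ₁) = Σ zᵢ(Kᵢ−1)/(1+ψ₁(Kᵢ−1)) = 0.
g(0) = ΣzᵢKᵢ − 1 = 0.854 and g(1) = 1 − Σzᵢ/Kᵢ = -0.495, so a root lies in (0, 1).
Newton iteration, ψ₁⁰ = 0.63:
  ψ₁ = 0.630: g = -0.0787, g' = -0.922 → ψ₁ = 0.545
Converged at ψ₁ = 0.545.
Drum-1 compositions:
  n-hexane: x = 0.170, y = 0.638
  ethylbenzene: x = 0.381, y = 0.214
  n-nonane: x = 0.449, y = 0.148
Drum-2 feed = drum-1 vapor: z₂ = (0.6383, 0.2136, 0.1481).
Drum 2:
Iterate (Newton) starting at ψ₂ = 0.59:
  ψ₂ = 0.590: g = 0.0525, g' = -0.928 → ψ₂ = 0.647
  ψ₂ = 0.647: g = -0.0016, g' = -0.988 → ψ₂ = 0.645
Converged at ψ₂ = 0.645.
  n-hexane: x = 0.334, y = 0.806
  ethylbenzene: x = 0.364, y = 0.131
  n-nonane: x = 0.302, y = 0.063

y_n-nonane (drum 2) = 0.063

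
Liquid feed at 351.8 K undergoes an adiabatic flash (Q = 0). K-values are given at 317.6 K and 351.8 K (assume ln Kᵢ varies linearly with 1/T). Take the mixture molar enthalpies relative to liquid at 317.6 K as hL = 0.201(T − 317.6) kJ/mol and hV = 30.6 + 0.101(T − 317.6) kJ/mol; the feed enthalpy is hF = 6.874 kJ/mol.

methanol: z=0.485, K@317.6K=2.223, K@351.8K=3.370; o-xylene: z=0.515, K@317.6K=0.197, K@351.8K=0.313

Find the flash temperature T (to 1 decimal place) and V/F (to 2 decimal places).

Adiabatic flash: solve Rachford–Rice at each trial T, then check hF = ψ·hV(T) + (1−ψ)·hL(T).
  T = 317.6 K: K = (2.223, 0.197), RR gives ψ = 0.183, H_out = 5.596 kJ/mol
  T = 351.8 K: K = (3.370, 0.313), RR gives ψ = 0.489, H_out = 20.156 kJ/mol
  T = 334.7 K: K = (2.766, 0.251), RR gives ψ = 0.356, H_out = 13.728 kJ/mol
  T = 326.1 K: K = (2.485, 0.223), RR gives ψ = 0.278, H_out = 9.964 kJ/mol
  T = 321.9 K: K = (2.354, 0.210), RR gives ψ = 0.233, H_out = 7.908 kJ/mol
  T = 319.8 K: K = (2.289, 0.204), RR gives ψ = 0.210, H_out = 6.809 kJ/mol
Linear interpolation between T = 319.8 (H_out = 6.809) and T = 321.9 (H_out = 7.908) on hF = 6.874 gives T ≈ 319.9 K, at which ψ = 0.21.

T = 319.9 K, V/F = 0.21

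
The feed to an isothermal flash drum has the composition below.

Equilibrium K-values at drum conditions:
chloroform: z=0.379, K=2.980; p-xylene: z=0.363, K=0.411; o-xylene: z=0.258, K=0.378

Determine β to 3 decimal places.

β = 0.315

Material balance + equilibrium reduce to Σ zᵢ(Kᵢ−1)/(1+β(Kᵢ−1)) = 0.
Feasibility: ΣzᵢKᵢ = 1.376, Σzᵢ/Kᵢ = 1.693 — both > 1, two phases present.
Newton–Raphson from β = 0.58:
  β = 0.580: g = -0.2265, g' = -0.857 → β = 0.316
  β = 0.316: g = -0.0005, g' = -0.907 → β = 0.315
Converged at β = 0.315.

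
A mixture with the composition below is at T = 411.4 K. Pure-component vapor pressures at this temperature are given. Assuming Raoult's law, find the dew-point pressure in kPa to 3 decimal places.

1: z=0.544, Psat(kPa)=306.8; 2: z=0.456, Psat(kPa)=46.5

Pdew = 86.359 kPa

At the dew point ψ → 1, so Σzᵢ/Kᵢ = 1 with Kᵢ = Pᵢˢᵃᵗ/P ⇒ 1/P = Σzᵢ/Pᵢˢᵃᵗ.
1/P = 0.544/306.8 + 0.456/46.5 = 0.011580 ⇒ P = 86.359 kPa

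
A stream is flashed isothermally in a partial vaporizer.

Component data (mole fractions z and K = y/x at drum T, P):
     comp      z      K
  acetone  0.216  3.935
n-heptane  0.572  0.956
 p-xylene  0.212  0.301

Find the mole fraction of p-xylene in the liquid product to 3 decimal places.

x_p-xylene = 0.328

Material balance + equilibrium reduce to Σ zᵢ(Kᵢ−1)/(1+V/F(Kᵢ−1)) = 0.
g(0) = ΣzᵢKᵢ − 1 = 0.461 and g(1) = 1 − Σzᵢ/Kᵢ = -0.358, so a root lies in (0, 1).
Newton iteration, V/F⁰ = 0.67:
  V/F = 0.670: g = -0.0909, g' = -0.579 → V/F = 0.513
  V/F = 0.513: g = -0.0037, g' = -0.549 → V/F = 0.506
Converged at V/F = 0.506.
Compositions from xᵢ = zᵢ/(1+V/F(Kᵢ−1)), yᵢ = Kᵢxᵢ:
  acetone: x = 0.087, y = 0.342
  n-heptane: x = 0.585, y = 0.559
  p-xylene: x = 0.328, y = 0.099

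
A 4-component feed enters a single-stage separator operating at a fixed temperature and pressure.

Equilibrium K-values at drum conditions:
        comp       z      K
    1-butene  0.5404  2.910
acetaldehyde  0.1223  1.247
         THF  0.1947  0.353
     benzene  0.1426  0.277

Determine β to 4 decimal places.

Newton iteration, β⁰ = 0.59:
  β = 0.5900: g = 0.12811, g' = -0.8814 → β = 0.7354
  β = 0.7354: g = -0.00561, g' = -0.9827 → β = 0.7296
Converged at β = 0.7296.

β = 0.7296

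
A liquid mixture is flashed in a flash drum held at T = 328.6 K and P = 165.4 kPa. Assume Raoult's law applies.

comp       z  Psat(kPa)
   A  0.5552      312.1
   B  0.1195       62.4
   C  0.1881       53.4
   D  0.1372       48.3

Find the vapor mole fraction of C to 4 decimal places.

Raoult's law: Kᵢ = Pᵢˢᵃᵗ/P = Pᵢˢᵃᵗ/165.4.
  K_A = 312.1/165.4 = 1.886941, K_B = 62.4/165.4 = 0.377267, K_C = 53.4/165.4 = 0.322854, K_D = 48.3/165.4 = 0.292019
Material balance + equilibrium reduce to Σ zᵢ(Kᵢ−1)/(1+ψ(Kᵢ−1)) = 0.
Check two-phase: ΣzᵢKᵢ = 1.1935 > 1 and Σzᵢ/Kᵢ = 1.6634 > 1, so g(0) = 0.1935 > 0 and g(1) = -0.6634 < 0.
Newton–Raphson from ψ = 0.59:
  ψ = 0.5900: g = -0.17330, g' = -0.7460 → ψ = 0.3577
  ψ = 0.3577: g = -0.02008, g' = -0.6019 → ψ = 0.3244
  ψ = 0.3244: g = -0.00014, g' = -0.5937 → ψ = 0.3241
Converged at ψ = 0.3241.
Compositions from xᵢ = zᵢ/(1+ψ(Kᵢ−1)), yᵢ = Kᵢxᵢ:
  A: x = 0.4312, y = 0.8137
  B: x = 0.1497, y = 0.0565
  C: x = 0.2410, y = 0.0778
  D: x = 0.1781, y = 0.0520

y_C = 0.0778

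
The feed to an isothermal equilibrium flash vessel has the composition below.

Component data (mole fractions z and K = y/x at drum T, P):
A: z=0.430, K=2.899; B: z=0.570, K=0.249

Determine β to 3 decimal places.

β = 0.272

Let β = V/F and solve Σ zᵢ(Kᵢ−1)/(1+β(Kᵢ−1)) = 0.
Check two-phase: ΣzᵢKᵢ = 1.389 > 1 and Σzᵢ/Kᵢ = 2.437 > 1, so g(0) = 0.389 > 0 and g(1) = -1.437 < 0.
Binary case is linear: z₁(K₁−1)(1+β(K₂−1)) + z₂(K₂−1)(1+β(K₁−1)) = 0
⇒ β = [z₁(K₁−1)+z₂(K₂−1)] / [−(K₁−1)(K₂−1)] = 0.3885/1.4261 = 0.272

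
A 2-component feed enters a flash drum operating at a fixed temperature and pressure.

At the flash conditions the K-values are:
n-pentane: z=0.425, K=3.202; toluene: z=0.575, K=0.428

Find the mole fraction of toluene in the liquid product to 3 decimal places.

Rachford–Rice: g(V/F) = Σ zᵢ(Kᵢ−1)/(1+V/F(Kᵢ−1)) = 0.
Check two-phase: ΣzᵢKᵢ = 1.607 > 1 and Σzᵢ/Kᵢ = 1.476 > 1, so g(0) = 0.607 > 0 and g(1) = -0.476 < 0.
Newton–Raphson from V/F = 0.5:
  V/F = 0.500: g = -0.0152, g' = -0.836 → V/F = 0.482
Converged at V/F = 0.482.
Compositions from xᵢ = zᵢ/(1+V/F(Kᵢ−1)), yᵢ = Kᵢxᵢ:
  n-pentane: x = 0.206, y = 0.660
  toluene: x = 0.794, y = 0.340

x_toluene = 0.794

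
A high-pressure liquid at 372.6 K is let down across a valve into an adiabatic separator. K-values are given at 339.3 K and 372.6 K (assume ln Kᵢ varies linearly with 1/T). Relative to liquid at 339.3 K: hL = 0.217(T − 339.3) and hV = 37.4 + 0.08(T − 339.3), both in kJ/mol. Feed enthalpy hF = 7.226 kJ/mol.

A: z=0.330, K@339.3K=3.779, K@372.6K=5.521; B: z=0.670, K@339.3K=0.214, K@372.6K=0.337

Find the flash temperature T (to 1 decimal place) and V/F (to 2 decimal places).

T = 340.6 K, V/F = 0.19

Adiabatic flash: solve Rachford–Rice at each trial T, then check hF = ψ·hV(T) + (1−ψ)·hL(T).
  T = 339.3 K: K = (3.779, 0.214), RR gives ψ = 0.179, H_out = 6.685 kJ/mol
  T = 372.6 K: K = (5.521, 0.337), RR gives ψ = 0.350, H_out = 18.704 kJ/mol
  T = 356.0 K: K = (4.611, 0.272), RR gives ψ = 0.268, H_out = 13.017 kJ/mol
  T = 347.6 K: K = (4.182, 0.242), RR gives ψ = 0.225, H_out = 9.944 kJ/mol
  T = 343.5 K: K = (3.980, 0.228), RR gives ψ = 0.202, H_out = 8.368 kJ/mol
  T = 341.4 K: K = (3.879, 0.221), RR gives ψ = 0.191, H_out = 7.536 kJ/mol
Linear interpolation between T = 339.3 (H_out = 6.685) and T = 341.4 (H_out = 7.536) on hF = 7.226 gives T ≈ 340.6 K, at which ψ = 0.19.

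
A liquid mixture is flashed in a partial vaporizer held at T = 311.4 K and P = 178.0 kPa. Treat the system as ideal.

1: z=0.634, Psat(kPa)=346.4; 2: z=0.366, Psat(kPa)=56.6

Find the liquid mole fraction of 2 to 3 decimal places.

x_2 = 0.581

Raoult's law: Kᵢ = Pᵢˢᵃᵗ/P = Pᵢˢᵃᵗ/178.0.
  K_1 = 346.4/178.0 = 1.94607, K_2 = 56.6/178.0 = 0.31798
Rachford–Rice: g(ψ) = Σ zᵢ(Kᵢ−1)/(1+ψ(Kᵢ−1)) = 0.
Feasibility: ΣzᵢKᵢ = 1.350, Σzᵢ/Kᵢ = 1.477 — both > 1, two phases present.
Newton–Raphson from ψ = 0.5:
  ψ = 0.500: g = 0.0284, g' = -0.654 → ψ = 0.543
Converged at ψ = 0.543.
Compositions from xᵢ = zᵢ/(1+ψ(Kᵢ−1)), yᵢ = Kᵢxᵢ:
  1: x = 0.419, y = 0.815
  2: x = 0.581, y = 0.185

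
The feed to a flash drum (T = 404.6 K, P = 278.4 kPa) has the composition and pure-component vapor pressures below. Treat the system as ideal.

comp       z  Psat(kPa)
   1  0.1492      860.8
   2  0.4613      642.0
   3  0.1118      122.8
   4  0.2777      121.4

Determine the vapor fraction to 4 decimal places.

ψ = 0.8188

Raoult's law: Kᵢ = Pᵢˢᵃᵗ/P = Pᵢˢᵃᵗ/278.4.
  K_1 = 860.8/278.4 = 3.091954, K_2 = 642.0/278.4 = 2.306034, K_3 = 122.8/278.4 = 0.441092, K_4 = 121.4/278.4 = 0.436063
Material balance + equilibrium reduce to Σ zᵢ(Kᵢ−1)/(1+ψ(Kᵢ−1)) = 0.
g(0) = ΣzᵢKᵢ − 1 = 0.6955 and g(1) = 1 − Σzᵢ/Kᵢ = -0.1386, so a root lies in (0, 1).
Iterate (Newton) starting at ψ = 0.5:
  ψ = 0.5000: g = 0.21220, g' = -0.6825 → ψ = 0.8109
  ψ = 0.8109: g = 0.00550, g' = -0.6921 → ψ = 0.8189
  ψ = 0.8189: g = -0.00002, g' = -0.6961 → ψ = 0.8188
Converged at ψ = 0.8188.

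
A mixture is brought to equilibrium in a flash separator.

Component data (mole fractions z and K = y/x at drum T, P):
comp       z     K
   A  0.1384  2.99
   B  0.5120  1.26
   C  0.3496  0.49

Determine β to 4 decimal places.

Let β = V/F and solve Σ zᵢ(Kᵢ−1)/(1+β(Kᵢ−1)) = 0.
Check two-phase: ΣzᵢKᵢ = 1.2302 > 1 and Σzᵢ/Kᵢ = 1.1661 > 1, so g(0) = 0.2302 > 0 and g(1) = -0.1661 < 0.
Newton–Raphson from β = 0.5:
  β = 0.5000: g = 0.01653, g' = -0.3286 → β = 0.5503
  β = 0.5503: g = 0.00005, g' = -0.3271 → β = 0.5505
Converged at β = 0.5505.

β = 0.5505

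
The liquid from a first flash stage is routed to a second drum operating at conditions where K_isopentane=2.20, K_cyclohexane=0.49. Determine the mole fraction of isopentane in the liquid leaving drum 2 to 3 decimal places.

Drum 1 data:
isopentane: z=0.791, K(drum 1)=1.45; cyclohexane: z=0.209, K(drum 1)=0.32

Drum 1:
Rachford–Rice: g(ψ₁) = Σ zᵢ(Kᵢ−1)/(1+ψ₁(Kᵢ−1)) = 0.
Check two-phase: ΣzᵢKᵢ = 1.214 > 1 and Σzᵢ/Kᵢ = 1.199 > 1, so g(0) = 0.214 > 0 and g(1) = -0.199 < 0.
Binary case is linear: z₁(K₁−1)(1+ψ₁(K₂−1)) + z₂(K₂−1)(1+ψ₁(K₁−1)) = 0
⇒ ψ₁ = [z₁(K₁−1)+z₂(K₂−1)] / [−(K₁−1)(K₂−1)] = 0.2138/0.3060 = 0.699
Drum-1 compositions:
  isopentane: x = 0.602, y = 0.873
  cyclohexane: x = 0.398, y = 0.127
Drum-2 feed = drum-1 liquid: z₂ = (0.6018, 0.3982).
Drum 2:
Let ψ₂ = V/F and solve Σ zᵢ(Kᵢ−1)/(1+ψ₂(Kᵢ−1)) = 0.
Check two-phase: ΣzᵢKᵢ = 1.519 > 1 and Σzᵢ/Kᵢ = 1.086 > 1, so g(0) = 0.519 > 0 and g(1) = -0.086 < 0.
Newton–Raphson from ψ₂ = 0.53:
  ψ₂ = 0.530: g = 0.1631, g' = -0.518 → ψ₂ = 0.845
  ψ₂ = 0.845: g = 0.0018, g' = -0.533 → ψ₂ = 0.848
Converged at ψ₂ = 0.848.
  isopentane: x = 0.298, y = 0.656
  cyclohexane: x = 0.702, y = 0.344

x_isopentane (drum 2) = 0.298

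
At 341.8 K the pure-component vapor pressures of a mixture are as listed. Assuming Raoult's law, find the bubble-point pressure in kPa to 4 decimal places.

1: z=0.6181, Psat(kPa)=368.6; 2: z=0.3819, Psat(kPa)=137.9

At the bubble point ψ → 0, so ΣzᵢKᵢ = 1 with Kᵢ = Pᵢˢᵃᵗ/P ⇒ P = ΣzᵢPᵢˢᵃᵗ.
P = 0.6181·368.6 + 0.3819·137.9 = 280.4957 kPa

Pbub = 280.4957 kPa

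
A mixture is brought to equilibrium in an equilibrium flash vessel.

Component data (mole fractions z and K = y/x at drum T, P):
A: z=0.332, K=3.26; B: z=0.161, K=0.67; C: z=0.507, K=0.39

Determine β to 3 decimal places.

β = 0.311

Material balance + equilibrium reduce to Σ zᵢ(Kᵢ−1)/(1+β(Kᵢ−1)) = 0.
Check two-phase: ΣzᵢKᵢ = 1.388 > 1 and Σzᵢ/Kᵢ = 1.642 > 1, so g(0) = 0.388 > 0 and g(1) = -0.642 < 0.
Newton iteration, β⁰ = 0.37:
  β = 0.370: g = -0.0513, g' = -0.840 → β = 0.309
  β = 0.309: g = 0.0016, g' = -0.896 → β = 0.311
Converged at β = 0.311.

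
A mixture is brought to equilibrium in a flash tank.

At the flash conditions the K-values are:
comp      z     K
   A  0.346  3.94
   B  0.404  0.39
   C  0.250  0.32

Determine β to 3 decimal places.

β = 0.321

Newton–Raphson from β = 0.5:
  β = 0.500: g = -0.2003, g' = -1.067 → β = 0.312
  β = 0.312: g = 0.0101, g' = -1.229 → β = 0.320
  β = 0.320: g = 0.0001, g' = -1.214 → β = 0.321
Converged at β = 0.321.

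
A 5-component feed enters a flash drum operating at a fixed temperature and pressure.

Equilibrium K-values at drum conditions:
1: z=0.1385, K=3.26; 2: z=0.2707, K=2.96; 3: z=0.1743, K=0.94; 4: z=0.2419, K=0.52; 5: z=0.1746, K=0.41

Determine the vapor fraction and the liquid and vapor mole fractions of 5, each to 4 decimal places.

ψ = 0.6725, x_5 = 0.2894, y_5 = 0.1187

Material balance + equilibrium reduce to Σ zᵢ(Kᵢ−1)/(1+ψ(Kᵢ−1)) = 0.
Check two-phase: ΣzᵢKᵢ = 1.6140 > 1 and Σzᵢ/Kᵢ = 1.2104 > 1, so g(0) = 0.6140 > 0 and g(1) = -0.2104 < 0.
Newton–Raphson from ψ = 0.43:
  ψ = 0.4300: g = 0.15158, g' = -0.6865 → ψ = 0.6508
  ψ = 0.6508: g = 0.01287, g' = -0.5954 → ψ = 0.6724
  ψ = 0.6724: g = 0.00002, g' = -0.5942 → ψ = 0.6725
Converged at ψ = 0.6725.
Compositions from xᵢ = zᵢ/(1+ψ(Kᵢ−1)), yᵢ = Kᵢxᵢ:
  1: x = 0.0550, y = 0.1792
  2: x = 0.1168, y = 0.3457
  3: x = 0.1816, y = 0.1707
  4: x = 0.3572, y = 0.1857
  5: x = 0.2894, y = 0.1187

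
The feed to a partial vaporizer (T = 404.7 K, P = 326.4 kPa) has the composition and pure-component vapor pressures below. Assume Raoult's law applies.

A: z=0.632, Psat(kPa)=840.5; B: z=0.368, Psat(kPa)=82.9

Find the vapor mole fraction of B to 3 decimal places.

Raoult's law: Kᵢ = Pᵢˢᵃᵗ/P = Pᵢˢᵃᵗ/326.4.
  K_A = 840.5/326.4 = 2.57506, K_B = 82.9/326.4 = 0.25398
Material balance + equilibrium reduce to Σ zᵢ(Kᵢ−1)/(1+ψ(Kᵢ−1)) = 0.
Check two-phase: ΣzᵢKᵢ = 1.721 > 1 and Σzᵢ/Kᵢ = 1.694 > 1, so g(0) = 0.721 > 0 and g(1) = -0.694 < 0.
Binary case is linear: z₁(K₁−1)(1+ψ(K₂−1)) + z₂(K₂−1)(1+ψ(K₁−1)) = 0
⇒ ψ = [z₁(K₁−1)+z₂(K₂−1)] / [−(K₁−1)(K₂−1)] = 0.7209/1.1750 = 0.614
Compositions from xᵢ = zᵢ/(1+ψ(Kᵢ−1)), yᵢ = Kᵢxᵢ:
  A: x = 0.321, y = 0.828
  B: x = 0.679, y = 0.172

y_B = 0.172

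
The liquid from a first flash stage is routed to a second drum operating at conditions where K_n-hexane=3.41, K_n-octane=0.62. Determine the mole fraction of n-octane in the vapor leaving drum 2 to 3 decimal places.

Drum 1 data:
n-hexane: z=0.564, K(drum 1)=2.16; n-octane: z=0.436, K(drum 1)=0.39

Drum 1:
Newton–Raphson from ψ₁ = 0.5:
  ψ₁ = 0.500: g = 0.0314, g' = -0.640 → ψ₁ = 0.549
Converged at ψ₁ = 0.549.
Drum-1 compositions:
  n-hexane: x = 0.345, y = 0.744
  n-octane: x = 0.655, y = 0.256
Drum-2 feed = drum-1 liquid: z₂ = (0.3446, 0.6554).
Drum 2:
Let ψ₂ = V/F and solve Σ zᵢ(Kᵢ−1)/(1+ψ₂(Kᵢ−1)) = 0.
g(0) = ΣzᵢKᵢ − 1 = 0.582 and g(1) = 1 − Σzᵢ/Kᵢ = -0.158, so a root lies in (0, 1).
Binary case is linear: z₁(K₁−1)(1+ψ₂(K₂−1)) + z₂(K₂−1)(1+ψ₂(K₁−1)) = 0
⇒ ψ₂ = [z₁(K₁−1)+z₂(K₂−1)] / [−(K₁−1)(K₂−1)] = 0.5815/0.9158 = 0.635
  n-hexane: x = 0.136, y = 0.464
  n-octane: x = 0.864, y = 0.536

y_n-octane (drum 2) = 0.536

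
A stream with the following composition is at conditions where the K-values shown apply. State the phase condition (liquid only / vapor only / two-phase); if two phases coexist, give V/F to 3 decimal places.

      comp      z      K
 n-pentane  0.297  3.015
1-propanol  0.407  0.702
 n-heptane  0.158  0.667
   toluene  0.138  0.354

ΣzᵢKᵢ = 1.335; Σzᵢ/Kᵢ = 1.305.
Both exceed 1, so a two-phase solution exists.
Iterate (Newton) starting at ψ = 0.54:
  ψ = 0.540: g = -0.0590, g' = -0.490 → ψ = 0.420
  ψ = 0.420: g = 0.0022, g' = -0.533 → ψ = 0.424
Converged at ψ = 0.424.

two-phase, V/F = 0.424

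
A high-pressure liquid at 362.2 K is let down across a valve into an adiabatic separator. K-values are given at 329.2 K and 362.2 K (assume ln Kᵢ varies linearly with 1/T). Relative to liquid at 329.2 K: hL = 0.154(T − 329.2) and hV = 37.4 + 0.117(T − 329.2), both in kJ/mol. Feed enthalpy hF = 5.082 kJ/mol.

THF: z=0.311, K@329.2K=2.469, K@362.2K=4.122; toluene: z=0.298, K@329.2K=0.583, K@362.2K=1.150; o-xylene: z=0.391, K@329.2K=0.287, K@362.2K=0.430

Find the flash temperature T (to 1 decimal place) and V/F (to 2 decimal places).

T = 332.4 K, V/F = 0.12

Adiabatic flash: solve Rachford–Rice at each trial T, then check hF = ψ·hV(T) + (1−ψ)·hL(T).
  T = 329.2 K: K = (2.469, 0.583, 0.287), RR gives ψ = 0.061, H_out = 2.296 kJ/mol
  T = 362.2 K: K = (4.122, 1.150, 0.430), RR gives ψ = 0.661, H_out = 28.996 kJ/mol
  T = 345.7 K: K = (3.229, 0.832, 0.355), RR gives ψ = 0.364, H_out = 15.919 kJ/mol
  T = 337.4 K: K = (2.831, 0.699, 0.320), RR gives ψ = 0.216, H_out = 9.284 kJ/mol
  T = 333.3 K: K = (2.646, 0.639, 0.303), RR gives ψ = 0.141, H_out = 5.880 kJ/mol
  T = 331.2 K: K = (2.554, 0.610, 0.295), RR gives ψ = 0.101, H_out = 4.073 kJ/mol
Linear interpolation between T = 331.2 (H_out = 4.073) and T = 333.3 (H_out = 5.880) on hF = 5.082 gives T ≈ 332.4 K, at which ψ = 0.12.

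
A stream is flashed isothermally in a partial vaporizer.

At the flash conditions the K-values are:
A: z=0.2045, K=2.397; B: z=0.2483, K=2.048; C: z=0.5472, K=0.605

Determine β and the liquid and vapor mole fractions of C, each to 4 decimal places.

Let β = V/F and solve Σ zᵢ(Kᵢ−1)/(1+β(Kᵢ−1)) = 0.
Check two-phase: ΣzᵢKᵢ = 1.3298 > 1 and Σzᵢ/Kᵢ = 1.1110 > 1, so g(0) = 0.3298 > 0 and g(1) = -0.1110 < 0.
Iterate (Newton) starting at β = 0.54:
  β = 0.5400: g = 0.05427, g' = -0.3788 → β = 0.6833
  β = 0.6833: g = 0.00176, g' = -0.3572 → β = 0.6882
Converged at β = 0.6882.
Compositions from xᵢ = zᵢ/(1+β(Kᵢ−1)), yᵢ = Kᵢxᵢ:
  A: x = 0.1043, y = 0.2499
  B: x = 0.1443, y = 0.2954
  C: x = 0.7515, y = 0.4546

β = 0.6882, x_C = 0.7515, y_C = 0.4546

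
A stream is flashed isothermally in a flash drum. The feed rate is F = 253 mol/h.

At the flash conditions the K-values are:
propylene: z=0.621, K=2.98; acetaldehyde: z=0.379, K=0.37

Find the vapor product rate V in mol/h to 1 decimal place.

V = 201.0 mol/h

Material balance + equilibrium reduce to Σ zᵢ(Kᵢ−1)/(1+V/F(Kᵢ−1)) = 0.
g(0) = ΣzᵢKᵢ − 1 = 0.991 and g(1) = 1 − Σzᵢ/Kᵢ = -0.233, so a root lies in (0, 1).
Newton–Raphson from V/F = 0.46:
  V/F = 0.460: g = 0.3073, g' = -0.965 → V/F = 0.778
  V/F = 0.778: g = 0.0153, g' = -0.956 → V/F = 0.794
Converged at V/F = 0.794.
Then V = V/F·F = 0.7943·253 = 201.0 mol/h and L = F − V = 52.0 mol/h.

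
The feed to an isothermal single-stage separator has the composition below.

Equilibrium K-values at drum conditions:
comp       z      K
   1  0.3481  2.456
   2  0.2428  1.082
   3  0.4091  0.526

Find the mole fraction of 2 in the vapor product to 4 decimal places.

y_2 = 0.2495

Newton–Raphson from β = 0.45:
  β = 0.4500: g = 0.07892, g' = -0.4194 → β = 0.6382
  β = 0.6382: g = 0.00363, g' = -0.3887 → β = 0.6475
Converged at β = 0.6475.
Compositions from xᵢ = zᵢ/(1+β(Kᵢ−1)), yᵢ = Kᵢxᵢ:
  1: x = 0.1792, y = 0.4401
  2: x = 0.2306, y = 0.2495
  3: x = 0.5903, y = 0.3105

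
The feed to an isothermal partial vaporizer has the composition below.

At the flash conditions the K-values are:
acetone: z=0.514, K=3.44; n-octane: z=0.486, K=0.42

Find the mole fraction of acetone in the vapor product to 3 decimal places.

y_acetone = 0.661

Rachford–Rice: g(ψ) = Σ zᵢ(Kᵢ−1)/(1+ψ(Kᵢ−1)) = 0.
g(0) = ΣzᵢKᵢ − 1 = 0.972 and g(1) = 1 − Σzᵢ/Kᵢ = -0.307, so a root lies in (0, 1).
Binary case is linear: z₁(K₁−1)(1+ψ(K₂−1)) + z₂(K₂−1)(1+ψ(K₁−1)) = 0
⇒ ψ = [z₁(K₁−1)+z₂(K₂−1)] / [−(K₁−1)(K₂−1)] = 0.9723/1.4152 = 0.687
Compositions from xᵢ = zᵢ/(1+ψ(Kᵢ−1)), yᵢ = Kᵢxᵢ:
  acetone: x = 0.192, y = 0.661
  n-octane: x = 0.808, y = 0.339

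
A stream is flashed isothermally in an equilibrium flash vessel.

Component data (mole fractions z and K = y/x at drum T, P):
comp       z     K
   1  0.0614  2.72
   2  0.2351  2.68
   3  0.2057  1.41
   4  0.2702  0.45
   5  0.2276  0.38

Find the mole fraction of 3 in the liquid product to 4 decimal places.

x_3 = 0.1774

Material balance + equilibrium reduce to Σ zᵢ(Kᵢ−1)/(1+β(Kᵢ−1)) = 0.
Feasibility: ΣzᵢKᵢ = 1.2952, Σzᵢ/Kᵢ = 1.4556 — both > 1, two phases present.
Newton iteration, β⁰ = 0.39:
  β = 0.3900: g = -0.00076, g' = -0.6176 → β = 0.3888
Converged at β = 0.3888.
Compositions from xᵢ = zᵢ/(1+β(Kᵢ−1)), yᵢ = Kᵢxᵢ:
  1: x = 0.0368, y = 0.1001
  2: x = 0.1422, y = 0.3811
  3: x = 0.1774, y = 0.2502
  4: x = 0.3437, y = 0.1547
  5: x = 0.2999, y = 0.1140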